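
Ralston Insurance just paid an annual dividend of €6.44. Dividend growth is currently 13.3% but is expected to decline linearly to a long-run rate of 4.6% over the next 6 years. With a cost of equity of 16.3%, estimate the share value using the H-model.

H-model: P₀ = D₀[(1+g_L) + H(g_S−g_L)]/(r−g_L), with H = 6/2 = 3.
P₀ = 6.44 × [(1+0.046) + 3×(0.133−0.046)] / (0.163−0.046)
   = 6.44 × 1.3070 / 0.117 = 71.9409

€71.94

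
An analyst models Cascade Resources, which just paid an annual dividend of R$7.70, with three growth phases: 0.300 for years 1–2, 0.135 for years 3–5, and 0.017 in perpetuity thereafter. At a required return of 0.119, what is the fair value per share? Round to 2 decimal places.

R$159.54

Three-stage DDM. Project D₁…D_5; terminal Gordon value at t=5 with g = 0.017; discount at r = 0.119.
D_1 = 10.0100
D_2 = 13.0130
D_3 = 14.7698
D_4 = 16.7637
D_5 = 19.0268
TV_5 = 19.3502/(0.119−0.017) = 189.7081
P₀ = Σ Dₜ/(1+r)ᵗ + TV_5/(1+r)^5 = 159.5426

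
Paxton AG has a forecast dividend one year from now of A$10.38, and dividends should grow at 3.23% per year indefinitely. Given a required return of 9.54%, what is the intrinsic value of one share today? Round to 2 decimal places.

Gordon growth model: P₀ = D₁/(r − g), with D₁ = 10.38 given directly.
P₀ = 10.3800 / (0.0954 − 0.0323) = 10.3800 / 0.0631 = 164.5008

A$164.50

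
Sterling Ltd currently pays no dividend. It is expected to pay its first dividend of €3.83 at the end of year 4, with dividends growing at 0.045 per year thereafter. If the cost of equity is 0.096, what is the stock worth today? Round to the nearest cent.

Deferred-dividend DDM. At t=3 the remaining stream is a growing perpetuity with first payment D_4 = 3.83.
V_3 = D_4/(r−g) = 3.83/(0.096−0.045) = 75.0980
P₀ = V_3/(1+r)^3 = 75.0980/(1+0.096)^3 = 57.0423

€57.04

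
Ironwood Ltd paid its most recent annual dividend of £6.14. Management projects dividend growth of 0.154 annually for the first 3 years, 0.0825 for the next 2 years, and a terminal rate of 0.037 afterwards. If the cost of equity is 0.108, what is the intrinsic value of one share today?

£130.10

Three-stage DDM. Project D₁…D_5; terminal Gordon value at t=5 with g = 0.037; discount at r = 0.108.
D_1 = 7.0856
D_2 = 8.1767
D_3 = 9.4360
D_4 = 10.2144
D_5 = 11.0571
TV_5 = 11.4662/(0.108−0.037) = 161.4961
P₀ = Σ Dₜ/(1+r)ᵗ + TV_5/(1+r)^5 = 130.0990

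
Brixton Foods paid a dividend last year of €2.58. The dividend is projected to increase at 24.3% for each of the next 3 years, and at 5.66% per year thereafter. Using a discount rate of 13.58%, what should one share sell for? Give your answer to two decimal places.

Two-stage DDM. Project D₁…D_3 at 0.243, terminal growth 0.0566, discount at r = 0.1358.
D_1 = 3.2069
D_2 = 3.9862
D_3 = 4.9549
Terminal value at t=3: TV = D_4/(r−g) = 5.2353/(0.1358−0.0566) = 66.1026
P₀ = 3.2069/(1+0.1358)^1 + 3.9862/(1+0.1358)^2 + 4.9549/(1+0.1358)^3 + 66.1026/(1+0.1358)^3 = 54.4093

€54.41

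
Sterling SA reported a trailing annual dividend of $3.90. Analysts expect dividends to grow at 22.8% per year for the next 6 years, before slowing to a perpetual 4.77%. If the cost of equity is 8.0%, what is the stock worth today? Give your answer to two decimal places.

Two-stage DDM. Project D₁…D_6 at 0.228, terminal growth 0.0477, discount at r = 0.08.
D_1 = 4.7892
D_2 = 5.8811
D_3 = 7.2220
D_4 = 8.8687
D_5 = 10.8907
D_6 = 13.3738
Terminal value at t=6: TV = D_7/(r−g) = 14.0117/(0.08−0.0477) = 433.7997
P₀ = 4.7892/(1+0.08)^1 + 5.8811/(1+0.08)^2 + 7.2220/(1+0.08)^3 + 8.8687/(1+0.08)^4 + 10.8907/(1+0.08)^5 + 13.3738/(1+0.08)^6 + 433.7997/(1+0.08)^6 = 310.9356

$310.94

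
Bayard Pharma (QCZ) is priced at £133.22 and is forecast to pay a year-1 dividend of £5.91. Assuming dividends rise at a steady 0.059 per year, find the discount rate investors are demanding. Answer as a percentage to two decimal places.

10.34%

Rearranging the constant-growth DDM: r = D₁/P₀ + g.
r = 5.9100 / 133.22 + 0.059 = 0.04436 + 0.059 = 0.10336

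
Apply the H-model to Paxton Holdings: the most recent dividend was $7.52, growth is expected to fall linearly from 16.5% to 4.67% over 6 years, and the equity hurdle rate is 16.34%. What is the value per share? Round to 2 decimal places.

H-model: P₀ = D₀[(1+g_L) + H(g_S−g_L)]/(r−g_L), with H = 6/2 = 3.
P₀ = 7.52 × [(1+0.0467) + 3×(0.165−0.0467)] / (0.1634−0.0467)
   = 7.52 × 1.4016 / 0.1167 = 90.3173

$90.32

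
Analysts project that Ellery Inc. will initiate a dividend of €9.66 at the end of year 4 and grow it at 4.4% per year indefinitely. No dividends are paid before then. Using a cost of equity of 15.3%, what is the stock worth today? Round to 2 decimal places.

Deferred-dividend DDM. At t=3 the remaining stream is a growing perpetuity with first payment D_4 = 9.66.
V_3 = D_4/(r−g) = 9.66/(0.153−0.044) = 88.6239
P₀ = V_3/(1+r)^3 = 88.6239/(1+0.153)^3 = 57.8180

€57.82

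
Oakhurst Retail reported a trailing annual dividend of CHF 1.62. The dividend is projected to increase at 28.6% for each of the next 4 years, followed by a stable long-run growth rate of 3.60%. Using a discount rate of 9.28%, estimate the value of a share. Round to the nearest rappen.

Two-stage DDM. Project D₁…D_4 at 0.286, terminal growth 0.036, discount at r = 0.0928.
D_1 = 2.0833
D_2 = 2.6791
D_3 = 3.4454
D_4 = 4.4308
Terminal value at t=4: TV = D_5/(r−g) = 4.5903/(0.0928−0.036) = 80.8147
P₀ = 2.0833/(1+0.0928)^1 + 2.6791/(1+0.0928)^2 + 3.4454/(1+0.0928)^3 + 4.4308/(1+0.0928)^4 + 80.8147/(1+0.0928)^4 = 66.5634

CHF 66.56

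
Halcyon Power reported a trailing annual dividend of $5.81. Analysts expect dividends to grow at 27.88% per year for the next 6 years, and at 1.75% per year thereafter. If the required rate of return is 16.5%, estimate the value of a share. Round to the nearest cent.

$119.03

Two-stage DDM. Project D₁…D_6 at 0.2788, terminal growth 0.0175, discount at r = 0.165.
D_1 = 7.4298
D_2 = 9.5013
D_3 = 12.1502
D_4 = 15.5377
D_5 = 19.8696
D_6 = 25.4093
Terminal value at t=6: TV = D_7/(r−g) = 25.8539/(0.165−0.0175) = 175.2808
P₀ = 7.4298/(1+0.165)^1 + 9.5013/(1+0.165)^2 + 12.1502/(1+0.165)^3 + 15.5377/(1+0.165)^4 + 19.8696/(1+0.165)^5 + 25.4093/(1+0.165)^6 + 175.2808/(1+0.165)^6 = 119.0294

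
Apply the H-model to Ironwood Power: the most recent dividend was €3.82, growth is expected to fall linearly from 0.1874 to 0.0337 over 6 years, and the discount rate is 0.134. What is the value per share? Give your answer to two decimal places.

€56.93

H-model: P₀ = D₀[(1+g_L) + H(g_S−g_L)]/(r−g_L), with H = 6/2 = 3.
P₀ = 3.82 × [(1+0.0337) + 3×(0.1874−0.0337)] / (0.134−0.0337)
   = 3.82 × 1.4948 / 0.1003 = 56.9306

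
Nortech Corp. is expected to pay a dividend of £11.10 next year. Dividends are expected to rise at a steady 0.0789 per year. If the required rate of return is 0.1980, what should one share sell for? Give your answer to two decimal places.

Gordon growth model: P₀ = D₁/(r − g), with D₁ = 11.10 given directly.
P₀ = 11.1000 / (0.198 − 0.0789) = 11.1000 / 0.1191 = 93.1990

£93.20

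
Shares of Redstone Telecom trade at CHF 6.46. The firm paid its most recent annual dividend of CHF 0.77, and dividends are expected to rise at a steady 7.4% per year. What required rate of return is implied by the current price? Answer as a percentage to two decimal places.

Rearranging the constant-growth DDM: r = D₁/P₀ + g.
D₁ = 0.77 × (1 + 0.074) = 0.8270.
r = 0.8270 / 6.46 + 0.074 = 0.12802 + 0.074 = 0.20202

20.20%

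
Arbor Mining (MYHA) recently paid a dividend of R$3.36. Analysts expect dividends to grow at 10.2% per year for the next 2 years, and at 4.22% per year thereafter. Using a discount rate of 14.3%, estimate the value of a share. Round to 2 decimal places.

R$38.66

Two-stage DDM. Project D₁…D_2 at 0.102, terminal growth 0.0422, discount at r = 0.143.
D_1 = 3.7027
D_2 = 4.0804
Terminal value at t=2: TV = D_3/(r−g) = 4.2526/(0.143−0.0422) = 42.1884
P₀ = 3.7027/(1+0.143)^1 + 4.0804/(1+0.143)^2 + 42.1884/(1+0.143)^2 = 38.6552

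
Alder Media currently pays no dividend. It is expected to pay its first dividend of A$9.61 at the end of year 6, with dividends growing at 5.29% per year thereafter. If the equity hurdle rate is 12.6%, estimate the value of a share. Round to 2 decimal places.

A$72.63

Deferred-dividend DDM. At t=5 the remaining stream is a growing perpetuity with first payment D_6 = 9.61.
V_5 = D_6/(r−g) = 9.61/(0.126−0.0529) = 131.4637
P₀ = V_5/(1+r)^5 = 131.4637/(1+0.126)^5 = 72.6297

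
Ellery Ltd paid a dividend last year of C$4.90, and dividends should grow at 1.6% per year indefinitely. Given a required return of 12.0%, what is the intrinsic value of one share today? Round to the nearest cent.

C$47.87

Gordon growth model: P₀ = D₁/(r − g). D₁ = 4.90 × (1 + 0.016) = 4.9784.
P₀ = 4.9784 / (0.12 − 0.016) = 4.9784 / 0.104 = 47.8692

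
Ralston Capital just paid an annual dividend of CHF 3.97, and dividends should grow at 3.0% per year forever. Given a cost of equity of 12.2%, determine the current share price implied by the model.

CHF 44.45

Gordon growth model: P₀ = D₁/(r − g). D₁ = 3.97 × (1 + 0.03) = 4.0891.
P₀ = 4.0891 / (0.122 − 0.03) = 4.0891 / 0.092 = 44.4467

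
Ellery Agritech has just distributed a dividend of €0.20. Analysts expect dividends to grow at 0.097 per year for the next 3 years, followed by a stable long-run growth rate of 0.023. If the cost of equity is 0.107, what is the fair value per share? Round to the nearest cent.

Two-stage DDM. Project D₁…D_3 at 0.097, terminal growth 0.023, discount at r = 0.107.
D_1 = 0.2194
D_2 = 0.2407
D_3 = 0.2640
Terminal value at t=3: TV = D_4/(r−g) = 0.2701/(0.107−0.023) = 3.2155
P₀ = 0.2194/(1+0.107)^1 + 0.2407/(1+0.107)^2 + 0.2640/(1+0.107)^3 + 3.2155/(1+0.107)^3 = 2.9595

€2.96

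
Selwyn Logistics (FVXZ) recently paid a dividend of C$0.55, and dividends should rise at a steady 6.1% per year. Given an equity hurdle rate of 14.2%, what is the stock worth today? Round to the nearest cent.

Gordon growth model: P₀ = D₁/(r − g). D₁ = 0.55 × (1 + 0.061) = 0.5836.
P₀ = 0.5836 / (0.142 − 0.061) = 0.5836 / 0.081 = 7.2043

C$7.20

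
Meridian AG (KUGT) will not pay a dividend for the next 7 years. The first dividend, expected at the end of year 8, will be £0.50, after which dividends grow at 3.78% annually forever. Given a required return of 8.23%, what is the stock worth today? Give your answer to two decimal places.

£6.46

Deferred-dividend DDM. At t=7 the remaining stream is a growing perpetuity with first payment D_8 = 0.50.
V_7 = D_8/(r−g) = 0.50/(0.0823−0.0378) = 11.2360
P₀ = V_7/(1+r)^7 = 11.2360/(1+0.0823)^7 = 6.4592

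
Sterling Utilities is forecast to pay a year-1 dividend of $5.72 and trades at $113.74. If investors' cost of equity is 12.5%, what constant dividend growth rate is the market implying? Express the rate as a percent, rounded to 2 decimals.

7.47%

From P₀ = D₁/(r − g), the implied growth is g = r − D₁/P₀.
g = 0.125 − 5.72/113.74 = 0.125 − 0.05029 = 0.07471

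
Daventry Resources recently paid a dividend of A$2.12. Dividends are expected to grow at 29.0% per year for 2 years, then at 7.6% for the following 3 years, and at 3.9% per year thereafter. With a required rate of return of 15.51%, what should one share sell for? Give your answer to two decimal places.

Three-stage DDM. Project D₁…D_5; terminal Gordon value at t=5 with g = 0.039; discount at r = 0.1551.
D_1 = 2.7348
D_2 = 3.5279
D_3 = 3.7960
D_4 = 4.0845
D_5 = 4.3949
TV_5 = 4.5663/(0.1551−0.039) = 39.3310
P₀ = Σ Dₜ/(1+r)ᵗ + TV_5/(1+r)^5 = 31.0329

A$31.03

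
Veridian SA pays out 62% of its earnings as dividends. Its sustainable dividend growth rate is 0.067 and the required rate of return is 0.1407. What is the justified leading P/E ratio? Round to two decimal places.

Justified leading P/E = b/(r−g) = 0.62/(0.1407−0.067) = 8.4125

8.41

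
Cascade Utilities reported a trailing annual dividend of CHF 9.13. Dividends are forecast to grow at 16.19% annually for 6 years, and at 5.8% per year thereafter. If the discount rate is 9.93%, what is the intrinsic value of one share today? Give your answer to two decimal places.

CHF 392.87

Two-stage DDM. Project D₁…D_6 at 0.1619, terminal growth 0.058, discount at r = 0.0993.
D_1 = 10.6081
D_2 = 12.3256
D_3 = 14.3211
D_4 = 16.6397
D_5 = 19.3337
D_6 = 22.4638
Terminal value at t=6: TV = D_7/(r−g) = 23.7667/(0.0993−0.058) = 575.4650
P₀ = 10.6081/(1+0.0993)^1 + 12.3256/(1+0.0993)^2 + 14.3211/(1+0.0993)^3 + 16.6397/(1+0.0993)^4 + 19.3337/(1+0.0993)^5 + 22.4638/(1+0.0993)^6 + 575.4650/(1+0.0993)^6 = 392.8734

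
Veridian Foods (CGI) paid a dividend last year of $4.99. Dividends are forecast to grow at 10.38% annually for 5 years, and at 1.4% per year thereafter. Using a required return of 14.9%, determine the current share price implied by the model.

Two-stage DDM. Project D₁…D_5 at 0.1038, terminal growth 0.014, discount at r = 0.149.
D_1 = 5.5080
D_2 = 6.0797
D_3 = 6.7108
D_4 = 7.4073
D_5 = 8.1762
Terminal value at t=5: TV = D_6/(r−g) = 8.2907/(0.149−0.014) = 61.4125
P₀ = 5.5080/(1+0.149)^1 + 6.0797/(1+0.149)^2 + 6.7108/(1+0.149)^3 + 7.4073/(1+0.149)^4 + 8.1762/(1+0.149)^5 + 61.4125/(1+0.149)^5 = 52.8214

$52.82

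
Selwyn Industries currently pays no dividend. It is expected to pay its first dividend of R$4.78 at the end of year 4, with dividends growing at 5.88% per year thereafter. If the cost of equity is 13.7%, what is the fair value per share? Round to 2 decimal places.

Deferred-dividend DDM. At t=3 the remaining stream is a growing perpetuity with first payment D_4 = 4.78.
V_3 = D_4/(r−g) = 4.78/(0.137−0.0588) = 61.1253
P₀ = V_3/(1+r)^3 = 61.1253/(1+0.137)^3 = 41.5853

R$41.59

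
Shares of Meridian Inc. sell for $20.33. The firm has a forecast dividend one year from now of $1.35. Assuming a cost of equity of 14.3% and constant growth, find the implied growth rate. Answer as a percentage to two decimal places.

From P₀ = D₁/(r − g), the implied growth is g = r − D₁/P₀.
g = 0.143 − 1.35/20.33 = 0.143 − 0.06640 = 0.07660

7.66%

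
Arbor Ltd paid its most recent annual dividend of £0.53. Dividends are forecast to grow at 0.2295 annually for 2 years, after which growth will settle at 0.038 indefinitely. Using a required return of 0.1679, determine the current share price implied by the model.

£5.84

Two-stage DDM. Project D₁…D_2 at 0.2295, terminal growth 0.038, discount at r = 0.1679.
D_1 = 0.6516
D_2 = 0.8012
Terminal value at t=2: TV = D_3/(r−g) = 0.8316/(0.1679−0.038) = 6.4021
P₀ = 0.6516/(1+0.1679)^1 + 0.8012/(1+0.1679)^2 + 6.4021/(1+0.1679)^2 = 5.8390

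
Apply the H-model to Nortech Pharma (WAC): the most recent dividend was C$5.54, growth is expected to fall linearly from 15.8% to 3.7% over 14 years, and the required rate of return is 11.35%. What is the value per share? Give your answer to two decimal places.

H-model: P₀ = D₀[(1+g_L) + H(g_S−g_L)]/(r−g_L), with H = 14/2 = 7.
P₀ = 5.54 × [(1+0.037) + 7×(0.158−0.037)] / (0.1135−0.037)
   = 5.54 × 1.8840 / 0.0765 = 136.4361

C$136.44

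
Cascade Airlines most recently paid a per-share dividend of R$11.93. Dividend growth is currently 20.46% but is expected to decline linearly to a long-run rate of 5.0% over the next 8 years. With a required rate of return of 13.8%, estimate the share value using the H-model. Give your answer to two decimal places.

R$226.18

H-model: P₀ = D₀[(1+g_L) + H(g_S−g_L)]/(r−g_L), with H = 8/2 = 4.
P₀ = 11.93 × [(1+0.05) + 4×(0.2046−0.05)] / (0.138−0.05)
   = 11.93 × 1.6684 / 0.088 = 226.1820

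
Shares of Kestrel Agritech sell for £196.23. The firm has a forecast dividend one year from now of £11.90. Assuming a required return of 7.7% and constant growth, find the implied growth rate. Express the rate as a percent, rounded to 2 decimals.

From P₀ = D₁/(r − g), the implied growth is g = r − D₁/P₀.
g = 0.077 − 11.90/196.23 = 0.077 − 0.06064 = 0.01636

1.64%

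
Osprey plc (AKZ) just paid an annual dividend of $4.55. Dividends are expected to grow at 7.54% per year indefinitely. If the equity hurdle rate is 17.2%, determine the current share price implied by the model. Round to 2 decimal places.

$50.65

Gordon growth model: P₀ = D₁/(r − g). D₁ = 4.55 × (1 + 0.0754) = 4.8931.
P₀ = 4.8931 / (0.172 − 0.0754) = 4.8931 / 0.0966 = 50.6529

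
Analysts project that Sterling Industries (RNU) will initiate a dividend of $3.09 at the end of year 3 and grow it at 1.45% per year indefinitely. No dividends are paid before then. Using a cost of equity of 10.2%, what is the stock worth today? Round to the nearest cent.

Deferred-dividend DDM. At t=2 the remaining stream is a growing perpetuity with first payment D_3 = 3.09.
V_2 = D_3/(r−g) = 3.09/(0.102−0.0145) = 35.3143
P₀ = V_2/(1+r)^2 = 35.3143/(1+0.102)^2 = 29.0795

$29.08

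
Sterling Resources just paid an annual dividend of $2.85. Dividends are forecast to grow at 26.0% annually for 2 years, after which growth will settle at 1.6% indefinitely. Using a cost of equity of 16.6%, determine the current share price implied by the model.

$28.95

Two-stage DDM. Project D₁…D_2 at 0.26, terminal growth 0.016, discount at r = 0.166.
D_1 = 3.5910
D_2 = 4.5247
Terminal value at t=2: TV = D_3/(r−g) = 4.5971/(0.166−0.016) = 30.6470
P₀ = 3.5910/(1+0.166)^1 + 4.5247/(1+0.166)^2 + 30.6470/(1+0.166)^2 = 28.9497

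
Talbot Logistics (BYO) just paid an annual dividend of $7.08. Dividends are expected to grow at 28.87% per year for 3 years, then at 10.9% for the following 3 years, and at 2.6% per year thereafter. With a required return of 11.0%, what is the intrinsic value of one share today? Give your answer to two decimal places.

$196.98

Three-stage DDM. Project D₁…D_6; terminal Gordon value at t=6 with g = 0.026; discount at r = 0.11.
D_1 = 9.1240
D_2 = 11.7581
D_3 = 15.1527
D_4 = 16.8043
D_5 = 18.6360
D_6 = 20.6673
TV_6 = 21.2046/(0.11−0.026) = 252.4361
P₀ = Σ Dₜ/(1+r)ᵗ + TV_6/(1+r)^6 = 196.9837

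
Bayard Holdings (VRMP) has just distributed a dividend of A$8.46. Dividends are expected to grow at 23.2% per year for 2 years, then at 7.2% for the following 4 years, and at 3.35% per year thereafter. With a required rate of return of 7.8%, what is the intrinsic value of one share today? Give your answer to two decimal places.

A$315.27

Three-stage DDM. Project D₁…D_6; terminal Gordon value at t=6 with g = 0.0335; discount at r = 0.078.
D_1 = 10.4227
D_2 = 12.8408
D_3 = 13.7653
D_4 = 14.7564
D_5 = 15.8189
D_6 = 16.9579
TV_6 = 17.5259/(0.078−0.0335) = 393.8414
P₀ = Σ Dₜ/(1+r)ᵗ + TV_6/(1+r)^6 = 315.2684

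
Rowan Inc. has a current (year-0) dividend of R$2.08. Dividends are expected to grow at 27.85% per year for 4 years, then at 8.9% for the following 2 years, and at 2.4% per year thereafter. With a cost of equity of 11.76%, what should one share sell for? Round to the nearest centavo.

Three-stage DDM. Project D₁…D_6; terminal Gordon value at t=6 with g = 0.024; discount at r = 0.1176.
D_1 = 2.6593
D_2 = 3.3999
D_3 = 4.3468
D_4 = 5.5573
D_5 = 6.0519
D_6 = 6.5906
TV_6 = 6.7487/(0.1176−0.024) = 72.1018
P₀ = Σ Dₜ/(1+r)ᵗ + TV_6/(1+r)^6 = 55.6331

R$55.63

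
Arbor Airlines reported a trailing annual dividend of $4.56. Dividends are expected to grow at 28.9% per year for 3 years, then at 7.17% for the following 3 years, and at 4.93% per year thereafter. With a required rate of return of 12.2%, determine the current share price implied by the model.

Three-stage DDM. Project D₁…D_6; terminal Gordon value at t=6 with g = 0.0493; discount at r = 0.122.
D_1 = 5.8778
D_2 = 7.5765
D_3 = 9.7662
D_4 = 10.4664
D_5 = 11.2168
D_6 = 12.0211
TV_6 = 12.6137/(0.122−0.0493) = 173.5036
P₀ = Σ Dₜ/(1+r)ᵗ + TV_6/(1+r)^6 = 124.0757

$124.08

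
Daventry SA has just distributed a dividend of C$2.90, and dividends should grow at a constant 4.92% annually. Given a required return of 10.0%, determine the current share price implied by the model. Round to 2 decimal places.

Gordon growth model: P₀ = D₁/(r − g). D₁ = 2.90 × (1 + 0.0492) = 3.0427.
P₀ = 3.0427 / (0.1 − 0.0492) = 3.0427 / 0.0508 = 59.8953

C$59.90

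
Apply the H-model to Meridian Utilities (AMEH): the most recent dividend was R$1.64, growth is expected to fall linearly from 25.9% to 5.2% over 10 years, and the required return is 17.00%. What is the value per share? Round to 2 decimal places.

H-model: P₀ = D₀[(1+g_L) + H(g_S−g_L)]/(r−g_L), with H = 10/2 = 5.
P₀ = 1.64 × [(1+0.052) + 5×(0.259−0.052)] / (0.17−0.052)
   = 1.64 × 2.0870 / 0.118 = 29.0058

R$29.01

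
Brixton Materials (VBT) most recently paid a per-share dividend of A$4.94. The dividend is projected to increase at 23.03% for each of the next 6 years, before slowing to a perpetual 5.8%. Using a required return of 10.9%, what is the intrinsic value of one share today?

Two-stage DDM. Project D₁…D_6 at 0.2303, terminal growth 0.058, discount at r = 0.109.
D_1 = 6.0777
D_2 = 7.4774
D_3 = 9.1994
D_4 = 11.3180
D_5 = 13.9246
D_6 = 17.1314
Terminal value at t=6: TV = D_7/(r−g) = 18.1250/(0.109−0.058) = 355.3928
P₀ = 6.0777/(1+0.109)^1 + 7.4774/(1+0.109)^2 + 9.1994/(1+0.109)^3 + 11.3180/(1+0.109)^4 + 13.9246/(1+0.109)^5 + 17.1314/(1+0.109)^6 + 355.3928/(1+0.109)^6 = 234.3348

A$234.33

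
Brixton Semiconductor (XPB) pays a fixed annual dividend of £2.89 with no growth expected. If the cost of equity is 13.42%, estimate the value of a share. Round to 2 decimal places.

Zero-growth DDM (perpetuity): P₀ = D/r = 2.89 / 0.1342 = 21.5350

£21.54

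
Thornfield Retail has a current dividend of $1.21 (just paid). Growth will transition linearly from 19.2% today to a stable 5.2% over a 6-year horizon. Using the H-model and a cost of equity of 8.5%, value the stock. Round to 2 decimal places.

H-model: P₀ = D₀[(1+g_L) + H(g_S−g_L)]/(r−g_L), with H = 6/2 = 3.
P₀ = 1.21 × [(1+0.052) + 3×(0.192−0.052)] / (0.085−0.052)
   = 1.21 × 1.4720 / 0.033 = 53.9733

$53.97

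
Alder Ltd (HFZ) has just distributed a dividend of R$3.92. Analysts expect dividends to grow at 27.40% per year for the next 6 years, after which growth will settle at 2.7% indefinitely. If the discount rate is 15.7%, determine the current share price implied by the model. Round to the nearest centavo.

Two-stage DDM. Project D₁…D_6 at 0.274, terminal growth 0.027, discount at r = 0.157.
D_1 = 4.9941
D_2 = 6.3625
D_3 = 8.1058
D_4 = 10.3268
D_5 = 13.1563
D_6 = 16.7611
Terminal value at t=6: TV = D_7/(r−g) = 17.2137/(0.157−0.027) = 132.4127
P₀ = 4.9941/(1+0.157)^1 + 6.3625/(1+0.157)^2 + 8.1058/(1+0.157)^3 + 10.3268/(1+0.157)^4 + 13.1563/(1+0.157)^5 + 16.7611/(1+0.157)^6 + 132.4127/(1+0.157)^6 = 88.5971

R$88.60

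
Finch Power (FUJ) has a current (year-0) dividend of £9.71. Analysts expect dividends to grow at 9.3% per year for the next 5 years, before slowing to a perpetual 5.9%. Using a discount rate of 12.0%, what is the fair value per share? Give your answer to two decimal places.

Two-stage DDM. Project D₁…D_5 at 0.093, terminal growth 0.059, discount at r = 0.12.
D_1 = 10.6130
D_2 = 11.6000
D_3 = 12.6788
D_4 = 13.8580
D_5 = 15.1468
Terminal value at t=5: TV = D_6/(r−g) = 16.0404/(0.12−0.059) = 262.9579
P₀ = 10.6130/(1+0.12)^1 + 11.6000/(1+0.12)^2 + 12.6788/(1+0.12)^3 + 13.8580/(1+0.12)^4 + 15.1468/(1+0.12)^5 + 262.9579/(1+0.12)^5 = 194.3590

£194.36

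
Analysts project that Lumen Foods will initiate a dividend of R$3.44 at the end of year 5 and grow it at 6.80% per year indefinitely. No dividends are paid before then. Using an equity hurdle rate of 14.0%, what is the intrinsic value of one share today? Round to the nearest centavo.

Deferred-dividend DDM. At t=4 the remaining stream is a growing perpetuity with first payment D_5 = 3.44.
V_4 = D_5/(r−g) = 3.44/(0.14−0.068) = 47.7778
P₀ = V_4/(1+r)^4 = 47.7778/(1+0.14)^4 = 28.2883

R$28.29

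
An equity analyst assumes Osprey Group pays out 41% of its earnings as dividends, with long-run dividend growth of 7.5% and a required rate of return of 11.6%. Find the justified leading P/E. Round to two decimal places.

Justified leading P/E = b/(r−g) = 0.41/(0.116−0.075) = 10.0000

10.00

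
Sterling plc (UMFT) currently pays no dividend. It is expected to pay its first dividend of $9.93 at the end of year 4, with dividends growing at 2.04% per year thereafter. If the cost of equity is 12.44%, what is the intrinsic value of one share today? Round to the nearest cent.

$67.17

Deferred-dividend DDM. At t=3 the remaining stream is a growing perpetuity with first payment D_4 = 9.93.
V_3 = D_4/(r−g) = 9.93/(0.1244−0.0204) = 95.4808
P₀ = V_3/(1+r)^3 = 95.4808/(1+0.1244)^3 = 67.1666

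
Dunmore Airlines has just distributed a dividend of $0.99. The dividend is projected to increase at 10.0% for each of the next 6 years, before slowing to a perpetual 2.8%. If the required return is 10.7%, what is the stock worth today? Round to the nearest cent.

$18.21

Two-stage DDM. Project D₁…D_6 at 0.1, terminal growth 0.028, discount at r = 0.107.
D_1 = 1.0890
D_2 = 1.1979
D_3 = 1.3177
D_4 = 1.4495
D_5 = 1.5944
D_6 = 1.7538
Terminal value at t=6: TV = D_7/(r−g) = 1.8030/(0.107−0.028) = 22.8222
P₀ = 1.0890/(1+0.107)^1 + 1.1979/(1+0.107)^2 + 1.3177/(1+0.107)^3 + 1.4495/(1+0.107)^4 + 1.5944/(1+0.107)^5 + 1.7538/(1+0.107)^6 + 22.8222/(1+0.107)^6 = 18.2113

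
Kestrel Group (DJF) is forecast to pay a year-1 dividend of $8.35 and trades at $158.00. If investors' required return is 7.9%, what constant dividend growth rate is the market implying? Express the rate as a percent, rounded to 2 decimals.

From P₀ = D₁/(r − g), the implied growth is g = r − D₁/P₀.
g = 0.079 − 8.35/158.00 = 0.079 − 0.05285 = 0.02615

2.62%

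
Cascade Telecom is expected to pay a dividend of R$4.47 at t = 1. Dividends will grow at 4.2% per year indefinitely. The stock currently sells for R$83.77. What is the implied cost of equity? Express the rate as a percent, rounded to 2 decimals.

9.54%

Rearranging the constant-growth DDM: r = D₁/P₀ + g.
r = 4.4700 / 83.77 + 0.042 = 0.05336 + 0.042 = 0.09536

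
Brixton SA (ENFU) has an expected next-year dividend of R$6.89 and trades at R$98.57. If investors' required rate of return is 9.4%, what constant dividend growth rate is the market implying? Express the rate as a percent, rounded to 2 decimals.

2.41%

From P₀ = D₁/(r − g), the implied growth is g = r − D₁/P₀.
g = 0.094 − 6.89/98.57 = 0.094 − 0.06990 = 0.02410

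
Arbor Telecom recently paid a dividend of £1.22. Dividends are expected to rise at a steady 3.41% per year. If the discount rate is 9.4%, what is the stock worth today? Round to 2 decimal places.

Gordon growth model: P₀ = D₁/(r − g). D₁ = 1.22 × (1 + 0.0341) = 1.2616.
P₀ = 1.2616 / (0.094 − 0.0341) = 1.2616 / 0.0599 = 21.0618

£21.06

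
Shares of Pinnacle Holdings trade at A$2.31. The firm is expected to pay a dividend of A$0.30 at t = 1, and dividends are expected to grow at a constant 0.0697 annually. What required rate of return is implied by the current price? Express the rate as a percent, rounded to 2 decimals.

Rearranging the constant-growth DDM: r = D₁/P₀ + g.
r = 0.3000 / 2.31 + 0.0697 = 0.12987 + 0.0697 = 0.19957

19.96%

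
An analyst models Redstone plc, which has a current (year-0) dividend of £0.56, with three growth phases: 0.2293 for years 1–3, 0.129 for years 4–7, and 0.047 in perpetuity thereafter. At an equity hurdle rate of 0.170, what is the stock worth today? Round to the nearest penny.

Three-stage DDM. Project D₁…D_7; terminal Gordon value at t=7 with g = 0.047; discount at r = 0.17.
D_1 = 0.6884
D_2 = 0.8463
D_3 = 1.0403
D_4 = 1.1745
D_5 = 1.3260
D_6 = 1.4971
D_7 = 1.6902
TV_7 = 1.7696/(0.17−0.047) = 14.3873
P₀ = Σ Dₜ/(1+r)ᵗ + TV_7/(1+r)^7 = 9.0283

£9.03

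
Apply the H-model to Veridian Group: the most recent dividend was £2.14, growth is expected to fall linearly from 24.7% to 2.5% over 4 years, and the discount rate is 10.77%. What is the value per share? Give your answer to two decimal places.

£38.01

H-model: P₀ = D₀[(1+g_L) + H(g_S−g_L)]/(r−g_L), with H = 4/2 = 2.
P₀ = 2.14 × [(1+0.025) + 2×(0.247−0.025)] / (0.1077−0.025)
   = 2.14 × 1.4690 / 0.0827 = 38.0128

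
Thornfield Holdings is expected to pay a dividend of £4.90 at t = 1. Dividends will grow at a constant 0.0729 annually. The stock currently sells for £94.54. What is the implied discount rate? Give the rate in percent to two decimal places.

Rearranging the constant-growth DDM: r = D₁/P₀ + g.
r = 4.9000 / 94.54 + 0.0729 = 0.05183 + 0.0729 = 0.12473

12.47%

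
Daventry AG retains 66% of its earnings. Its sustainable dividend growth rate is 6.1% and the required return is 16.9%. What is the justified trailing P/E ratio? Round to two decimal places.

3.34

Payout ratio b = 1 − 0.66 = 0.34.
Justified trailing P/E = b(1+g)/(r−g) = 0.34×(1+0.061)/(0.169−0.061) = 3.3402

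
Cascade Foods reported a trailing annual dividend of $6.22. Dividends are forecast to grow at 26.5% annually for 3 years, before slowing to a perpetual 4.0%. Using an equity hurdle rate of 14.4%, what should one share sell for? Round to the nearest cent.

Two-stage DDM. Project D₁…D_3 at 0.265, terminal growth 0.04, discount at r = 0.144.
D_1 = 7.8683
D_2 = 9.9534
D_3 = 12.5911
Terminal value at t=3: TV = D_4/(r−g) = 13.0947/(0.144−0.04) = 125.9105
P₀ = 7.8683/(1+0.144)^1 + 9.9534/(1+0.144)^2 + 12.5911/(1+0.144)^3 + 125.9105/(1+0.144)^3 = 106.9907

$106.99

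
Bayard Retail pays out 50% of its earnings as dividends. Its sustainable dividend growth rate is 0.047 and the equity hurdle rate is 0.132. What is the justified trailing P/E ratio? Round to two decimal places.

Justified trailing P/E = b(1+g)/(r−g) = 0.50×(1+0.047)/(0.132−0.047) = 6.1588

6.16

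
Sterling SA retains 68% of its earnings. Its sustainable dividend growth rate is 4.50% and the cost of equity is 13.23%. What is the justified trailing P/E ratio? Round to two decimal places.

3.83

Payout ratio b = 1 − 0.68 = 0.32.
Justified trailing P/E = b(1+g)/(r−g) = 0.32×(1+0.045)/(0.1323−0.045) = 3.8305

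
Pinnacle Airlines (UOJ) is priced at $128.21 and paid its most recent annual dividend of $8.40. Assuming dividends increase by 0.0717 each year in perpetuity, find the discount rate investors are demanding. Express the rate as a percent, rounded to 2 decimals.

Rearranging the constant-growth DDM: r = D₁/P₀ + g.
D₁ = 8.40 × (1 + 0.0717) = 9.0023.
r = 9.0023 / 128.21 + 0.0717 = 0.07022 + 0.0717 = 0.14192

14.19%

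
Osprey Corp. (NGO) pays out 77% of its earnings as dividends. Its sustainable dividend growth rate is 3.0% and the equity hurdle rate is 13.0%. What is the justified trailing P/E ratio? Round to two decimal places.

Justified trailing P/E = b(1+g)/(r−g) = 0.77×(1+0.03)/(0.13−0.03) = 7.9310

7.93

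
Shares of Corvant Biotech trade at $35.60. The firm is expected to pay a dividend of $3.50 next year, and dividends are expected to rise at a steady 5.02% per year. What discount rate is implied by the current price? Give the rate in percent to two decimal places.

14.85%

Rearranging the constant-growth DDM: r = D₁/P₀ + g.
r = 3.5000 / 35.60 + 0.0502 = 0.09831 + 0.0502 = 0.14851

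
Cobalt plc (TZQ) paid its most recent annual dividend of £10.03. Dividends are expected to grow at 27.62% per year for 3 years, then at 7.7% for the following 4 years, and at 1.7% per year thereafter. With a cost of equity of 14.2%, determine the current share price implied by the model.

£176.29

Three-stage DDM. Project D₁…D_7; terminal Gordon value at t=7 with g = 0.017; discount at r = 0.142.
D_1 = 12.8003
D_2 = 16.3357
D_3 = 20.8477
D_4 = 22.4529
D_5 = 24.1818
D_6 = 26.0438
D_7 = 28.0492
TV_7 = 28.5260/(0.142−0.017) = 228.2080
P₀ = Σ Dₜ/(1+r)ᵗ + TV_7/(1+r)^7 = 176.2851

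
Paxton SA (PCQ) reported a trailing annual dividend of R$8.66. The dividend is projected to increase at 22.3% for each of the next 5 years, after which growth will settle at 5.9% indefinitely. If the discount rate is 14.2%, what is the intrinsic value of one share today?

Two-stage DDM. Project D₁…D_5 at 0.223, terminal growth 0.059, discount at r = 0.142.
D_1 = 10.5912
D_2 = 12.9530
D_3 = 15.8415
D_4 = 19.3742
D_5 = 23.6946
Terminal value at t=5: TV = D_6/(r−g) = 25.0926/(0.142−0.059) = 302.3208
P₀ = 10.5912/(1+0.142)^1 + 12.9530/(1+0.142)^2 + 15.8415/(1+0.142)^3 + 19.3742/(1+0.142)^4 + 23.6946/(1+0.142)^5 + 302.3208/(1+0.142)^5 = 209.0784

R$209.08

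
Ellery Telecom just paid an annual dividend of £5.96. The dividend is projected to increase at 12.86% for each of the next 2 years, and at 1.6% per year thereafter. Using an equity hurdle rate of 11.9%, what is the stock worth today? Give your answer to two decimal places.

Two-stage DDM. Project D₁…D_2 at 0.1286, terminal growth 0.016, discount at r = 0.119.
D_1 = 6.7265
D_2 = 7.5915
Terminal value at t=2: TV = D_3/(r−g) = 7.7129/(0.119−0.016) = 74.8829
P₀ = 6.7265/(1+0.119)^1 + 7.5915/(1+0.119)^2 + 74.8829/(1+0.119)^2 = 71.8768

£71.88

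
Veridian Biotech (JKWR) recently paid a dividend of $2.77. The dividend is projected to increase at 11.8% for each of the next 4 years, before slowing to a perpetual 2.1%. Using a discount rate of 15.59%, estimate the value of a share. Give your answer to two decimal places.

Two-stage DDM. Project D₁…D_4 at 0.118, terminal growth 0.021, discount at r = 0.1559.
D_1 = 3.0969
D_2 = 3.4623
D_3 = 3.8708
D_4 = 4.3276
Terminal value at t=4: TV = D_5/(r−g) = 4.4185/(0.1559−0.021) = 32.7537
P₀ = 3.0969/(1+0.1559)^1 + 3.4623/(1+0.1559)^2 + 3.8708/(1+0.1559)^3 + 4.3276/(1+0.1559)^4 + 32.7537/(1+0.1559)^4 = 28.5487

$28.55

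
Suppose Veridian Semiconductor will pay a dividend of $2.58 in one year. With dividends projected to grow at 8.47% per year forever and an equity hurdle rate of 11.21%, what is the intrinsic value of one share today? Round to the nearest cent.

$94.16

Gordon growth model: P₀ = D₁/(r − g), with D₁ = 2.58 given directly.
P₀ = 2.5800 / (0.1121 − 0.0847) = 2.5800 / 0.0274 = 94.1606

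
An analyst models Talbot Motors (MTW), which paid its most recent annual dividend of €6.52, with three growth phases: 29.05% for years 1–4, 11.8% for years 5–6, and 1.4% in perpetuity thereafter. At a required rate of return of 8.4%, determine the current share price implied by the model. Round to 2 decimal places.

Three-stage DDM. Project D₁…D_6; terminal Gordon value at t=6 with g = 0.014; discount at r = 0.084.
D_1 = 8.4141
D_2 = 10.8583
D_3 = 14.0127
D_4 = 18.0834
D_5 = 20.2172
D_6 = 22.6029
TV_6 = 22.9193/(0.084−0.014) = 327.4185
P₀ = Σ Dₜ/(1+r)ᵗ + TV_6/(1+r)^6 = 270.3421

€270.34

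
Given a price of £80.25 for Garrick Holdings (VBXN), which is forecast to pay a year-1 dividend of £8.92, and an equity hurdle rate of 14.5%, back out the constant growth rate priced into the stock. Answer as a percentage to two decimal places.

From P₀ = D₁/(r − g), the implied growth is g = r − D₁/P₀.
g = 0.145 − 8.92/80.25 = 0.145 − 0.11115 = 0.03385

3.38%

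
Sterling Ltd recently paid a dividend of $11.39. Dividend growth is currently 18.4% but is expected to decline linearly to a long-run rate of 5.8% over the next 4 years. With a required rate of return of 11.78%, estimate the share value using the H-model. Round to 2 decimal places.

H-model: P₀ = D₀[(1+g_L) + H(g_S−g_L)]/(r−g_L), with H = 4/2 = 2.
P₀ = 11.39 × [(1+0.058) + 2×(0.184−0.058)] / (0.1178−0.058)
   = 11.39 × 1.3100 / 0.0598 = 249.5134

$249.51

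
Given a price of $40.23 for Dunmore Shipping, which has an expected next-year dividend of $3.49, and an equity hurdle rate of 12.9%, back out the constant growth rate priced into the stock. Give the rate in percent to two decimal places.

4.22%

From P₀ = D₁/(r − g), the implied growth is g = r − D₁/P₀.
g = 0.129 − 3.49/40.23 = 0.129 − 0.08675 = 0.04225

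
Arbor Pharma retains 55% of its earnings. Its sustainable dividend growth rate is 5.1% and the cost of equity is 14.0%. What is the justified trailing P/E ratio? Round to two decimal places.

Payout ratio b = 1 − 0.55 = 0.45.
Justified trailing P/E = b(1+g)/(r−g) = 0.45×(1+0.051)/(0.14−0.051) = 5.3140

5.31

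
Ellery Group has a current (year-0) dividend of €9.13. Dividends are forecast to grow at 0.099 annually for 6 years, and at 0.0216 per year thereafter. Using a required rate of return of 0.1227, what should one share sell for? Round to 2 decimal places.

€132.04

Two-stage DDM. Project D₁…D_6 at 0.099, terminal growth 0.0216, discount at r = 0.1227.
D_1 = 10.0339
D_2 = 11.0272
D_3 = 12.1189
D_4 = 13.3187
D_5 = 14.6372
D_6 = 16.0863
Terminal value at t=6: TV = D_7/(r−g) = 16.4338/(0.1227−0.0216) = 162.5499
P₀ = 10.0339/(1+0.1227)^1 + 11.0272/(1+0.1227)^2 + 12.1189/(1+0.1227)^3 + 13.3187/(1+0.1227)^4 + 14.6372/(1+0.1227)^5 + 16.0863/(1+0.1227)^6 + 162.5499/(1+0.1227)^6 = 132.0437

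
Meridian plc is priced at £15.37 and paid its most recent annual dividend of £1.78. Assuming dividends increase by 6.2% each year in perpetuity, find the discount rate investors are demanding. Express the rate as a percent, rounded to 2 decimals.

18.50%

Rearranging the constant-growth DDM: r = D₁/P₀ + g.
D₁ = 1.78 × (1 + 0.062) = 1.8904.
r = 1.8904 / 15.37 + 0.062 = 0.12299 + 0.062 = 0.18499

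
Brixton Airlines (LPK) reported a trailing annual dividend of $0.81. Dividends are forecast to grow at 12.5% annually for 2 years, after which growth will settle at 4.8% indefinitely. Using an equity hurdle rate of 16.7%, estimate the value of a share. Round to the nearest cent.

Two-stage DDM. Project D₁…D_2 at 0.125, terminal growth 0.048, discount at r = 0.167.
D_1 = 0.9113
D_2 = 1.0252
Terminal value at t=2: TV = D_3/(r−g) = 1.0744/(0.167−0.048) = 9.0283
P₀ = 0.9113/(1+0.167)^1 + 1.0252/(1+0.167)^2 + 9.0283/(1+0.167)^2 = 8.1628

$8.16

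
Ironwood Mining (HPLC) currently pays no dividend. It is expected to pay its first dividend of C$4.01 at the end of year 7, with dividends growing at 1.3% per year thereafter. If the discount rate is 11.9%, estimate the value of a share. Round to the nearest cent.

Deferred-dividend DDM. At t=6 the remaining stream is a growing perpetuity with first payment D_7 = 4.01.
V_6 = D_7/(r−g) = 4.01/(0.119−0.013) = 37.8302
P₀ = V_6/(1+r)^6 = 37.8302/(1+0.119)^6 = 19.2689

C$19.27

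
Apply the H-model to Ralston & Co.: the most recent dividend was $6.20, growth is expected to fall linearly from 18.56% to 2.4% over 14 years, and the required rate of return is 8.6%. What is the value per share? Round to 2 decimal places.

$215.52

H-model: P₀ = D₀[(1+g_L) + H(g_S−g_L)]/(r−g_L), with H = 14/2 = 7.
P₀ = 6.20 × [(1+0.024) + 7×(0.1856−0.024)] / (0.086−0.024)
   = 6.20 × 2.1552 / 0.062 = 215.5200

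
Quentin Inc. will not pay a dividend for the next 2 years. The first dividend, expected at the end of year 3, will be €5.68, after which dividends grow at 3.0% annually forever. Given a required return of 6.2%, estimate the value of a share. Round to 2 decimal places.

€157.38

Deferred-dividend DDM. At t=2 the remaining stream is a growing perpetuity with first payment D_3 = 5.68.
V_2 = D_3/(r−g) = 5.68/(0.062−0.03) = 177.5000
P₀ = V_2/(1+r)^2 = 177.5000/(1+0.062)^2 = 157.3799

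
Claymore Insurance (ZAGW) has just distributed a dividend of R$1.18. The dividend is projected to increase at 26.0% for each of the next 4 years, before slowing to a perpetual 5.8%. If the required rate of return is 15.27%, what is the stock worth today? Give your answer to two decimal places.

R$24.75

Two-stage DDM. Project D₁…D_4 at 0.26, terminal growth 0.058, discount at r = 0.1527.
D_1 = 1.4868
D_2 = 1.8734
D_3 = 2.3604
D_4 = 2.9742
Terminal value at t=4: TV = D_5/(r−g) = 3.1467/(0.1527−0.058) = 33.2277
P₀ = 1.4868/(1+0.1527)^1 + 1.8734/(1+0.1527)^2 + 2.3604/(1+0.1527)^3 + 2.9742/(1+0.1527)^4 + 33.2277/(1+0.1527)^4 = 24.7462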